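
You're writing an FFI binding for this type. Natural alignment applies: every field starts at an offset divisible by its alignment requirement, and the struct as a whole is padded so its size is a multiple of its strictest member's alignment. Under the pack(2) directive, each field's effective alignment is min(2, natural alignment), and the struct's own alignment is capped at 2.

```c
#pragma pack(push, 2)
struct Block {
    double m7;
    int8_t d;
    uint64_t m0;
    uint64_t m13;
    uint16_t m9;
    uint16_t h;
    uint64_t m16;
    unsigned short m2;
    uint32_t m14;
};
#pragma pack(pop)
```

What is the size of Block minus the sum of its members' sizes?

1

@0: m7 [8B, align 2] → 8
@8: d [1B, align 1] → 9
+1 pad (align 2)
@10: m0 [8B, align 2] → 18
@18: m13 [8B, align 2] → 26
@26: m9 [2B, align 2] → 28
@28: h [2B, align 2] → 30
@30: m16 [8B, align 2] → 38
@38: m2 [2B, align 2] → 40
@40: m14 [4B, align 2] → 44
size 44, align 2
data bytes 43, size 44 → padding 1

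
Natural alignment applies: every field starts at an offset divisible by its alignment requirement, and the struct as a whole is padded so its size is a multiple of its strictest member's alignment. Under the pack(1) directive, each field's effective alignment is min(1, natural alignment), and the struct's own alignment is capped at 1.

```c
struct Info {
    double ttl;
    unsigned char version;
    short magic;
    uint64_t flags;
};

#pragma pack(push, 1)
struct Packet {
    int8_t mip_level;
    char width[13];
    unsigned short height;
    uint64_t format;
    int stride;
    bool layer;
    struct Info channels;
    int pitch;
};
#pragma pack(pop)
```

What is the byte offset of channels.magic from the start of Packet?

Info: 0..8  ttl  (8B, 8-aligned); 8..9  version  (1B, 1-aligned); 9..10  -- padding (1B); 10..12  magic  (2B, 2-aligned); 12..16  -- padding (4B); 16..24  flags  (8B, 8-aligned); sizeof = 24, alignof = 8
0..1  mip_level  (1B, 1-aligned)
1..14  width  (13B, 1-aligned)
14..16  height  (2B, 1-aligned)
16..24  format  (8B, 1-aligned)
24..28  stride  (4B, 1-aligned)
28..29  layer  (1B, 1-aligned)
29..53  channels  (24B, 1-aligned)
within Info: magic at 10
29 + 10 = 39

39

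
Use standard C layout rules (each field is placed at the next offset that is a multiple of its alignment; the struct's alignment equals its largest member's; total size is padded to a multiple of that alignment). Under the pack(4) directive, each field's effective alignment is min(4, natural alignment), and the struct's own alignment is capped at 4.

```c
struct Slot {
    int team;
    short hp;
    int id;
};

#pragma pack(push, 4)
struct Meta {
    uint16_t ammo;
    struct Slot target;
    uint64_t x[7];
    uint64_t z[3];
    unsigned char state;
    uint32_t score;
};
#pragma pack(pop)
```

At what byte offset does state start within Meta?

Slot: @0: team [4B, align 4] → 4; @4: hp [2B, align 2] → 6; +2 pad (align 4); @8: id [4B, align 4] → 12; size 12, align 4
@0: ammo [2B, align 2] → 2
+2 pad (align 4)
@4: target [12B, align 4] → 16
@16: x [56B, align 4] → 72
@72: z [24B, align 4] → 96
@96: state [1B, align 1] → 97

96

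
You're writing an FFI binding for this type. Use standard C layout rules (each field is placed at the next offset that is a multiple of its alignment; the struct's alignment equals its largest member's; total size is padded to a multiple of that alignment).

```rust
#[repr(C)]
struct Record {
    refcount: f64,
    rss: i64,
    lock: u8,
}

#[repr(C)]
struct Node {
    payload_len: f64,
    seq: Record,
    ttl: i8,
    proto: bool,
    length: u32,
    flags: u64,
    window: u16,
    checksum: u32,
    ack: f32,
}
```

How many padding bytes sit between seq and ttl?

0

Record: @0: refcount [8B, align 8] → 8; @8: rss [8B, align 8] → 16; @16: lock [1B, align 1] → 17; +7 tail pad (align 8); size 24, align 8
@0: payload_len [8B, align 8] → 8
@8: seq [24B, align 8] → 32
@32: ttl [1B, align 1] → 33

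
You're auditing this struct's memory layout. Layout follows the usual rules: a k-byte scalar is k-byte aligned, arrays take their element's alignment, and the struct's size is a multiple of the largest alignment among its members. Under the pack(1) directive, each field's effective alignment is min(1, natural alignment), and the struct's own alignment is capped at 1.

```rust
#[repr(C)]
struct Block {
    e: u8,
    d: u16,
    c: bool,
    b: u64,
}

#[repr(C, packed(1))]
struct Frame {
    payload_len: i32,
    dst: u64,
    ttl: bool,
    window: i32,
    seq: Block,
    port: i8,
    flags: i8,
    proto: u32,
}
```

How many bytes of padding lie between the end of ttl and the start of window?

0

Block: e at 0 (size 1, align 1) → ends 1; pad 1 to align 2 for d; d at 2 (size 2, align 2) → ends 4; c at 4 (size 1, align 1) → ends 5; pad 3 to align 8 for b; b at 8 (size 8, align 8) → ends 16; total 16 bytes, alignment 8
payload_len at 0 (size 4, align 1) → ends 4
dst at 4 (size 8, align 1) → ends 12
ttl at 12 (size 1, align 1) → ends 13
window at 13 (size 4, align 1) → ends 17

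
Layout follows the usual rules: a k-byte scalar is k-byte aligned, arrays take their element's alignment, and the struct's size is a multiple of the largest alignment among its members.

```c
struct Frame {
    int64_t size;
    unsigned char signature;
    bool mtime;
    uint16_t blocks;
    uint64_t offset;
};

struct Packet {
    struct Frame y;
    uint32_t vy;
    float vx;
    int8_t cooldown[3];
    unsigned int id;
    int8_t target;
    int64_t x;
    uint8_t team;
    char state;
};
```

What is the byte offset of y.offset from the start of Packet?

Frame: 0..8  size  (8B, 8-aligned); 8..9  signature  (1B, 1-aligned); 9..10  mtime  (1B, 1-aligned); 10..12  blocks  (2B, 2-aligned); 12..16  -- padding (4B); 16..24  offset  (8B, 8-aligned); sizeof = 24, alignof = 8
0..24  y  (24B, 8-aligned)
within Frame: offset at 16
0 + 16 = 16

16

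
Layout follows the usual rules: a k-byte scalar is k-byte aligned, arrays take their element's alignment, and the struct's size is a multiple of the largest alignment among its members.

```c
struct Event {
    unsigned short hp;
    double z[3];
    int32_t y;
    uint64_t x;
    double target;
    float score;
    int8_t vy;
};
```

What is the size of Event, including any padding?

64

@0: hp [2B, align 2] → 2
+6 pad (align 8)
@8: z [24B, align 8] → 32
@32: y [4B, align 4] → 36
+4 pad (align 8)
@40: x [8B, align 8] → 48
@48: target [8B, align 8] → 56
@56: score [4B, align 4] → 60
@60: vy [1B, align 1] → 61
+3 tail pad (align 8)
size 64, align 8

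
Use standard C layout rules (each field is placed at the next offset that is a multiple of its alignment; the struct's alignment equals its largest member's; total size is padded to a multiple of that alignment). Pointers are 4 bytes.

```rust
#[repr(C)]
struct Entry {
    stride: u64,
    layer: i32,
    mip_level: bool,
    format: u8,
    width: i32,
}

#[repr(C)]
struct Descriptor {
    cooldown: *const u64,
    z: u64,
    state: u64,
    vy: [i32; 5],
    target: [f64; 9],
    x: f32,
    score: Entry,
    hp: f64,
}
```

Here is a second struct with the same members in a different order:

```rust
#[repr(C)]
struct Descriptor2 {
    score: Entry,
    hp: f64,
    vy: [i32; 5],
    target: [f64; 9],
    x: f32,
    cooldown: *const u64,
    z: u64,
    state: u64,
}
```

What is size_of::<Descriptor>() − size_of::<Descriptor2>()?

8

Entry: stride at 0 (size 8, align 8) → ends 8; layer at 8 (size 4, align 4) → ends 12; mip_level at 12 (size 1, align 1) → ends 13; format at 13 (size 1, align 1) → ends 14; pad 2 to align 4 for width; width at 16 (size 4, align 4) → ends 20; tail pad 4 to reach multiple of 8; total 24 bytes, alignment 8
cooldown at 0 (size 4, align 4) → ends 4
pad 4 to align 8 for z
z at 8 (size 8, align 8) → ends 16
state at 16 (size 8, align 8) → ends 24
vy at 24 (size 20, align 4) → ends 44
pad 4 to align 8 for target
target at 48 (size 72, align 8) → ends 120
x at 120 (size 4, align 4) → ends 124
pad 4 to align 8 for score
score at 128 (size 24, align 8) → ends 152
hp at 152 (size 8, align 8) → ends 160
total 160 bytes, alignment 8
— Descriptor2 —
score at 0 (size 24, align 8) → ends 24
hp at 24 (size 8, align 8) → ends 32
vy at 32 (size 20, align 4) → ends 52
pad 4 to align 8 for target
target at 56 (size 72, align 8) → ends 128
x at 128 (size 4, align 4) → ends 132
cooldown at 132 (size 4, align 4) → ends 136
z at 136 (size 8, align 8) → ends 144
state at 144 (size 8, align 8) → ends 152
total 152 bytes, alignment 8
160 − 152 = 8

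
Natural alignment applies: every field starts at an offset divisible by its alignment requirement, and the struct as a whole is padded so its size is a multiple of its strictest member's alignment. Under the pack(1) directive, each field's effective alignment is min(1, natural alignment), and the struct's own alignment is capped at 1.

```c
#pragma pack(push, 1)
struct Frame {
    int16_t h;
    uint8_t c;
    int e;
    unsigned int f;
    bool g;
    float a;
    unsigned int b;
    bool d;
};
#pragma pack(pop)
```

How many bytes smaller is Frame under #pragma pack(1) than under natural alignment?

natural layout:
  0..2  h  (2B, 2-aligned)
  2..3  c  (1B, 1-aligned)
  3..4  -- padding (1B)
  4..8  e  (4B, 4-aligned)
  8..12  f  (4B, 4-aligned)
  12..13  g  (1B, 1-aligned)
  13..16  -- padding (3B)
  16..20  a  (4B, 4-aligned)
  20..24  b  (4B, 4-aligned)
  24..25  d  (1B, 1-aligned)
  25..28  -- tail padding (3B)
  sizeof = 28, alignof = 4
packed(1) layout:
  0..2  h  (2B, 1-aligned)
  2..3  c  (1B, 1-aligned)
  3..7  e  (4B, 1-aligned)
  7..11  f  (4B, 1-aligned)
  11..12  g  (1B, 1-aligned)
  12..16  a  (4B, 1-aligned)
  16..20  b  (4B, 1-aligned)
  20..21  d  (1B, 1-aligned)
  sizeof = 21, alignof = 1
28 − 21 = 7

7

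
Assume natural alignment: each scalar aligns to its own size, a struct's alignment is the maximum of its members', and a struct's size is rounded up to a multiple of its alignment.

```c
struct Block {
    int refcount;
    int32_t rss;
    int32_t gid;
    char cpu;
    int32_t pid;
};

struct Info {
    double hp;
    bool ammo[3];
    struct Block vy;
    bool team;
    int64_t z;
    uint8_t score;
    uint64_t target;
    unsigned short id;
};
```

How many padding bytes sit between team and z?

7

Block: refcount at 0 (size 4, align 4) → ends 4; rss at 4 (size 4, align 4) → ends 8; gid at 8 (size 4, align 4) → ends 12; cpu at 12 (size 1, align 1) → ends 13; pad 3 to align 4 for pid; pid at 16 (size 4, align 4) → ends 20; total 20 bytes, alignment 4
hp at 0 (size 8, align 8) → ends 8
ammo at 8 (size 3, align 1) → ends 11
pad 1 to align 4 for vy
vy at 12 (size 20, align 4) → ends 32
team at 32 (size 1, align 1) → ends 33
pad 7 to align 8 for z
z at 40 (size 8, align 8) → ends 48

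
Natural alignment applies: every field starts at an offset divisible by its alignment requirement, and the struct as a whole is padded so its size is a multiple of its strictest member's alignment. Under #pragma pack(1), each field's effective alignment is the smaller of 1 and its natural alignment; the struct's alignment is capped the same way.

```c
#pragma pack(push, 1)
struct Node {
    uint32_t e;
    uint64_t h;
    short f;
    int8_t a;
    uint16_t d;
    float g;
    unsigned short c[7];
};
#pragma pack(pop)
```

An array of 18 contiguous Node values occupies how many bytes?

@0: e [4B, align 1] → 4
@4: h [8B, align 1] → 12
@12: f [2B, align 1] → 14
@14: a [1B, align 1] → 15
@15: d [2B, align 1] → 17
@17: g [4B, align 1] → 21
@21: c [14B, align 1] → 35
size 35, align 1
array of 18: 18 × 35 = 630

630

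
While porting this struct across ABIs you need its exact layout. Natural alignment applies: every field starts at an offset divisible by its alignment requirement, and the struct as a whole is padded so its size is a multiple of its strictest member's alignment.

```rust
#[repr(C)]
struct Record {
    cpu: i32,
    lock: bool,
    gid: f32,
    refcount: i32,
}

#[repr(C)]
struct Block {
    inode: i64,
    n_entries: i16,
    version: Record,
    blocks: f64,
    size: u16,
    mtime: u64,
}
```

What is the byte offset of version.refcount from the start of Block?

24

Record: @0: cpu [4B, align 4] → 4; @4: lock [1B, align 1] → 5; +3 pad (align 4); @8: gid [4B, align 4] → 12; @12: refcount [4B, align 4] → 16; size 16, align 4
@0: inode [8B, align 8] → 8
@8: n_entries [2B, align 2] → 10
+2 pad (align 4)
@12: version [16B, align 4] → 28
within Record: refcount at 12
12 + 12 = 24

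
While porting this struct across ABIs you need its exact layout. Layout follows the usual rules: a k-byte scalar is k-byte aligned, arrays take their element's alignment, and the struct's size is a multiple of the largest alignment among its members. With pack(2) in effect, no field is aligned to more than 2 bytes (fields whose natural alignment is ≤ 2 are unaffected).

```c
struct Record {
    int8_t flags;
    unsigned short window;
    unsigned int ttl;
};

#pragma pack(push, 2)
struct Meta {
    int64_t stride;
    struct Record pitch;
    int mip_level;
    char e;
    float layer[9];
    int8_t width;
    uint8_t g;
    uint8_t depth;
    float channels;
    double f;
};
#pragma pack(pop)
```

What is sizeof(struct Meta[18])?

Record: flags at 0 (size 1, align 1) → ends 1; pad 1 to align 2 for window; window at 2 (size 2, align 2) → ends 4; ttl at 4 (size 4, align 4) → ends 8; total 8 bytes, alignment 4
stride at 0 (size 8, align 2) → ends 8
pitch at 8 (size 8, align 2) → ends 16
mip_level at 16 (size 4, align 2) → ends 20
e at 20 (size 1, align 1) → ends 21
pad 1 to align 2 for layer
layer at 22 (size 36, align 2) → ends 58
width at 58 (size 1, align 1) → ends 59
g at 59 (size 1, align 1) → ends 60
depth at 60 (size 1, align 1) → ends 61
pad 1 to align 2 for channels
channels at 62 (size 4, align 2) → ends 66
f at 66 (size 8, align 2) → ends 74
total 74 bytes, alignment 2
array of 18: 18 × 74 = 1332

1332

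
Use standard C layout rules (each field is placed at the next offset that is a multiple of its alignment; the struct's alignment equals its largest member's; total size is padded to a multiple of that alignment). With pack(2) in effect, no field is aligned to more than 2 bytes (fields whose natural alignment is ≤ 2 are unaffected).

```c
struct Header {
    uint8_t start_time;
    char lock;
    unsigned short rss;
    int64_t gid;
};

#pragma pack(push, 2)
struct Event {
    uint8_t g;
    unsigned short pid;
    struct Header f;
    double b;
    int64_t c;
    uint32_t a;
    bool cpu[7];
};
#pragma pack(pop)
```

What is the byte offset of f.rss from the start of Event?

6

Header: @0: start_time [1B, align 1] → 1; @1: lock [1B, align 1] → 2; @2: rss [2B, align 2] → 4; +4 pad (align 8); @8: gid [8B, align 8] → 16; size 16, align 8
@0: g [1B, align 1] → 1
+1 pad (align 2)
@2: pid [2B, align 2] → 4
@4: f [16B, align 2] → 20
within Header: rss at 2
4 + 2 = 6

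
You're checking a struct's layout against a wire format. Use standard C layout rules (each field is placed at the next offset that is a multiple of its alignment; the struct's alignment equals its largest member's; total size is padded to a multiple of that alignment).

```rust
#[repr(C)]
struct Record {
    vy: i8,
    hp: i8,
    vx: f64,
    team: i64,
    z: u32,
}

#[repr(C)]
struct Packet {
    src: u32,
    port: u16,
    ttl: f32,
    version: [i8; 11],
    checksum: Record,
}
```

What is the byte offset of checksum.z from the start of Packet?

48

Record: 0..1  vy  (1B, 1-aligned); 1..2  hp  (1B, 1-aligned); 2..8  -- padding (6B); 8..16  vx  (8B, 8-aligned); 16..24  team  (8B, 8-aligned); 24..28  z  (4B, 4-aligned); 28..32  -- tail padding (4B); sizeof = 32, alignof = 8
0..4  src  (4B, 4-aligned)
4..6  port  (2B, 2-aligned)
6..8  -- padding (2B)
8..12  ttl  (4B, 4-aligned)
12..23  version  (11B, 1-aligned)
23..24  -- padding (1B)
24..56  checksum  (32B, 8-aligned)
within Record: z at 24
24 + 24 = 48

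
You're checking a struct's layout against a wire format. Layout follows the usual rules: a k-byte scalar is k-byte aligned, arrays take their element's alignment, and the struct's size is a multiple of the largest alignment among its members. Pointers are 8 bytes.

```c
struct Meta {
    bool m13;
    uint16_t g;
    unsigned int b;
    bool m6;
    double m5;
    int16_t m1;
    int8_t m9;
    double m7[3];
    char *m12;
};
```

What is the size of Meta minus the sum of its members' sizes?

13

m13 at 0 (size 1, align 1) → ends 1
pad 1 to align 2 for g
g at 2 (size 2, align 2) → ends 4
b at 4 (size 4, align 4) → ends 8
m6 at 8 (size 1, align 1) → ends 9
pad 7 to align 8 for m5
m5 at 16 (size 8, align 8) → ends 24
m1 at 24 (size 2, align 2) → ends 26
m9 at 26 (size 1, align 1) → ends 27
pad 5 to align 8 for m7
m7 at 32 (size 24, align 8) → ends 56
m12 at 56 (size 8, align 8) → ends 64
total 64 bytes, alignment 8
data bytes 51, size 64 → padding 13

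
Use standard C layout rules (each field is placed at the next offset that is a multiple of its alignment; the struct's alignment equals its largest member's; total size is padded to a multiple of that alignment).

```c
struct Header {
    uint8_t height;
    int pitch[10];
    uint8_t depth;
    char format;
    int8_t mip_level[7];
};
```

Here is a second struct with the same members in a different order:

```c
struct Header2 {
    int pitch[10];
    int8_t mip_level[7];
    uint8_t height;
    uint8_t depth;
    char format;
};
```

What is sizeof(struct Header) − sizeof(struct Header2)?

4

0..1  height  (1B, 1-aligned)
1..4  -- padding (3B)
4..44  pitch  (40B, 4-aligned)
44..45  depth  (1B, 1-aligned)
45..46  format  (1B, 1-aligned)
46..53  mip_level  (7B, 1-aligned)
53..56  -- tail padding (3B)
sizeof = 56, alignof = 4
— Header2 —
0..40  pitch  (40B, 4-aligned)
40..47  mip_level  (7B, 1-aligned)
47..48  height  (1B, 1-aligned)
48..49  depth  (1B, 1-aligned)
49..50  format  (1B, 1-aligned)
50..52  -- tail padding (2B)
sizeof = 52, alignof = 4
56 − 52 = 4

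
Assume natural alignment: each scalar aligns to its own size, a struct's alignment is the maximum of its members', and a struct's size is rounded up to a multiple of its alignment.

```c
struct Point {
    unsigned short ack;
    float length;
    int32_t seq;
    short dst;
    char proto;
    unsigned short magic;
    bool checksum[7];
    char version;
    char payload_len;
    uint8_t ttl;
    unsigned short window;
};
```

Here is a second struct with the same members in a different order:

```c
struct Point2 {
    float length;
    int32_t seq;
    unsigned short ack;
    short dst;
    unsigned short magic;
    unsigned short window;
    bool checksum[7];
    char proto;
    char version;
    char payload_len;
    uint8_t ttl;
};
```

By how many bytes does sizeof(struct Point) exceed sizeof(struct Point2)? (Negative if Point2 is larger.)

@0: ack [2B, align 2] → 2
+2 pad (align 4)
@4: length [4B, align 4] → 8
@8: seq [4B, align 4] → 12
@12: dst [2B, align 2] → 14
@14: proto [1B, align 1] → 15
+1 pad (align 2)
@16: magic [2B, align 2] → 18
@18: checksum [7B, align 1] → 25
@25: version [1B, align 1] → 26
@26: payload_len [1B, align 1] → 27
@27: ttl [1B, align 1] → 28
@28: window [2B, align 2] → 30
+2 tail pad (align 4)
size 32, align 4
— Point2 —
@0: length [4B, align 4] → 4
@4: seq [4B, align 4] → 8
@8: ack [2B, align 2] → 10
@10: dst [2B, align 2] → 12
@12: magic [2B, align 2] → 14
@14: window [2B, align 2] → 16
@16: checksum [7B, align 1] → 23
@23: proto [1B, align 1] → 24
@24: version [1B, align 1] → 25
@25: payload_len [1B, align 1] → 26
@26: ttl [1B, align 1] → 27
+1 tail pad (align 4)
size 28, align 4
32 − 28 = 4

4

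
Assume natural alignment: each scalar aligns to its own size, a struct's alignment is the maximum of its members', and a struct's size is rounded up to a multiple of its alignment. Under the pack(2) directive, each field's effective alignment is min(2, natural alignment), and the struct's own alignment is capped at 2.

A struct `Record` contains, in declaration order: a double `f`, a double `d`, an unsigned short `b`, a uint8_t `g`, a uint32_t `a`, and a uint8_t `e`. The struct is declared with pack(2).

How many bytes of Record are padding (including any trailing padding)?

f at 0 (size 8, align 2) → ends 8
d at 8 (size 8, align 2) → ends 16
b at 16 (size 2, align 2) → ends 18
g at 18 (size 1, align 1) → ends 19
pad 1 to align 2 for a
a at 20 (size 4, align 2) → ends 24
e at 24 (size 1, align 1) → ends 25
tail pad 1 to reach multiple of 2
total 26 bytes, alignment 2
data bytes 24, size 26 → padding 2

2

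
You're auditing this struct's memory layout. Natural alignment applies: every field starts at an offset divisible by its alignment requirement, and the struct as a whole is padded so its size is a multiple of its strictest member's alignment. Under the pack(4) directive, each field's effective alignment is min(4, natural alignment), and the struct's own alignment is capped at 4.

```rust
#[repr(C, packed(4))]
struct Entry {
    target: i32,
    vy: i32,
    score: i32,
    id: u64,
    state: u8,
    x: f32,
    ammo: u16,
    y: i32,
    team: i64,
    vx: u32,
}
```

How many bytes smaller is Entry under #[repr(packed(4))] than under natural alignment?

natural layout:
  0..4  target  (4B, 4-aligned)
  4..8  vy  (4B, 4-aligned)
  8..12  score  (4B, 4-aligned)
  12..16  -- padding (4B)
  16..24  id  (8B, 8-aligned)
  24..25  state  (1B, 1-aligned)
  25..28  -- padding (3B)
  28..32  x  (4B, 4-aligned)
  32..34  ammo  (2B, 2-aligned)
  34..36  -- padding (2B)
  36..40  y  (4B, 4-aligned)
  40..48  team  (8B, 8-aligned)
  48..52  vx  (4B, 4-aligned)
  52..56  -- tail padding (4B)
  sizeof = 56, alignof = 8
packed(4) layout:
  0..4  target  (4B, 4-aligned)
  4..8  vy  (4B, 4-aligned)
  8..12  score  (4B, 4-aligned)
  12..20  id  (8B, 4-aligned)
  20..21  state  (1B, 1-aligned)
  21..24  -- padding (3B)
  24..28  x  (4B, 4-aligned)
  28..30  ammo  (2B, 2-aligned)
  30..32  -- padding (2B)
  32..36  y  (4B, 4-aligned)
  36..44  team  (8B, 4-aligned)
  44..48  vx  (4B, 4-aligned)
  sizeof = 48, alignof = 4
56 − 48 = 8

8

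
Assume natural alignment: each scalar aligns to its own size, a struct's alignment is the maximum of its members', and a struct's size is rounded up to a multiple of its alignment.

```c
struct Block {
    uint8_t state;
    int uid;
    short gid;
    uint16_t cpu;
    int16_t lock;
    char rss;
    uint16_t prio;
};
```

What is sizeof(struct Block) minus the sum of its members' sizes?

6

state at 0 (size 1, align 1) → ends 1
pad 3 to align 4 for uid
uid at 4 (size 4, align 4) → ends 8
gid at 8 (size 2, align 2) → ends 10
cpu at 10 (size 2, align 2) → ends 12
lock at 12 (size 2, align 2) → ends 14
rss at 14 (size 1, align 1) → ends 15
pad 1 to align 2 for prio
prio at 16 (size 2, align 2) → ends 18
tail pad 2 to reach multiple of 4
total 20 bytes, alignment 4
data bytes 14, size 20 → padding 6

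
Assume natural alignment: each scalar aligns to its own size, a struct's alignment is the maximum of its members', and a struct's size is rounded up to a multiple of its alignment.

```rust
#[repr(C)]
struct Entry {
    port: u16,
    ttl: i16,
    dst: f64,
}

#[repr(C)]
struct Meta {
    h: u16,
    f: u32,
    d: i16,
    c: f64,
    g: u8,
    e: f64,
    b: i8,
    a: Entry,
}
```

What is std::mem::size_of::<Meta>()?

64

Entry: port at 0 (size 2, align 2) → ends 2; ttl at 2 (size 2, align 2) → ends 4; pad 4 to align 8 for dst; dst at 8 (size 8, align 8) → ends 16; total 16 bytes, alignment 8
h at 0 (size 2, align 2) → ends 2
pad 2 to align 4 for f
f at 4 (size 4, align 4) → ends 8
d at 8 (size 2, align 2) → ends 10
pad 6 to align 8 for c
c at 16 (size 8, align 8) → ends 24
g at 24 (size 1, align 1) → ends 25
pad 7 to align 8 for e
e at 32 (size 8, align 8) → ends 40
b at 40 (size 1, align 1) → ends 41
pad 7 to align 8 for a
a at 48 (size 16, align 8) → ends 64
total 64 bytes, alignment 8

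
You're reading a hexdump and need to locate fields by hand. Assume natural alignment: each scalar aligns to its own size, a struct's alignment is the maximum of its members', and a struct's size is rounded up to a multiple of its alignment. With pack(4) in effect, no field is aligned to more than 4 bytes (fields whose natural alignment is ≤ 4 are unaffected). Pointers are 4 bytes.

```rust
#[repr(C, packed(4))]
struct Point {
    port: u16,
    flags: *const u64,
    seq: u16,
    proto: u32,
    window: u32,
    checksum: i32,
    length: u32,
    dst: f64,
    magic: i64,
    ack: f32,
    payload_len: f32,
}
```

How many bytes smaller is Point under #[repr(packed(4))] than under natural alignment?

natural layout:
  0..2  port  (2B, 2-aligned)
  2..4  -- padding (2B)
  4..8  flags  (4B, 4-aligned)
  8..10  seq  (2B, 2-aligned)
  10..12  -- padding (2B)
  12..16  proto  (4B, 4-aligned)
  16..20  window  (4B, 4-aligned)
  20..24  checksum  (4B, 4-aligned)
  24..28  length  (4B, 4-aligned)
  28..32  -- padding (4B)
  32..40  dst  (8B, 8-aligned)
  40..48  magic  (8B, 8-aligned)
  48..52  ack  (4B, 4-aligned)
  52..56  payload_len  (4B, 4-aligned)
  sizeof = 56, alignof = 8
packed(4) layout:
  0..2  port  (2B, 2-aligned)
  2..4  -- padding (2B)
  4..8  flags  (4B, 4-aligned)
  8..10  seq  (2B, 2-aligned)
  10..12  -- padding (2B)
  12..16  proto  (4B, 4-aligned)
  16..20  window  (4B, 4-aligned)
  20..24  checksum  (4B, 4-aligned)
  24..28  length  (4B, 4-aligned)
  28..36  dst  (8B, 4-aligned)
  36..44  magic  (8B, 4-aligned)
  44..48  ack  (4B, 4-aligned)
  48..52  payload_len  (4B, 4-aligned)
  sizeof = 52, alignof = 4
56 − 52 = 4

4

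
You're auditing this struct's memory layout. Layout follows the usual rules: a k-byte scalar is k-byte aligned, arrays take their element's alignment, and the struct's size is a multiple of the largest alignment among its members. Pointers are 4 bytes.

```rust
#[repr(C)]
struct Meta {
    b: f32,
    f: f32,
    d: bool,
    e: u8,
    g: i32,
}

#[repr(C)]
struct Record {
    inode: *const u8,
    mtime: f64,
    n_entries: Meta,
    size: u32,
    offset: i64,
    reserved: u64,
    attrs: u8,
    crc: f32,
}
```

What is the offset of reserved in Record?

Meta: 0..4  b  (4B, 4-aligned); 4..8  f  (4B, 4-aligned); 8..9  d  (1B, 1-aligned); 9..10  e  (1B, 1-aligned); 10..12  -- padding (2B); 12..16  g  (4B, 4-aligned); sizeof = 16, alignof = 4
0..4  inode  (4B, 4-aligned)
4..8  -- padding (4B)
8..16  mtime  (8B, 8-aligned)
16..32  n_entries  (16B, 4-aligned)
32..36  size  (4B, 4-aligned)
36..40  -- padding (4B)
40..48  offset  (8B, 8-aligned)
48..56  reserved  (8B, 8-aligned)

48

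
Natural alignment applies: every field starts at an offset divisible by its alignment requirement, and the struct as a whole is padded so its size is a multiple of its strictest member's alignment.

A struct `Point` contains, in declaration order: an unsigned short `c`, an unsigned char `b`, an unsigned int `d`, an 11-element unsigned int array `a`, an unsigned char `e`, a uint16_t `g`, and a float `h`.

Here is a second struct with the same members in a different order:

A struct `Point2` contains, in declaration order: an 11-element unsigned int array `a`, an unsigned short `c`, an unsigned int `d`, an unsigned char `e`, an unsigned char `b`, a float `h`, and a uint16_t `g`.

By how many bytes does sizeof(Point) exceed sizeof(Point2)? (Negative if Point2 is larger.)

0..2  c  (2B, 2-aligned)
2..3  b  (1B, 1-aligned)
3..4  -- padding (1B)
4..8  d  (4B, 4-aligned)
8..52  a  (44B, 4-aligned)
52..53  e  (1B, 1-aligned)
53..54  -- padding (1B)
54..56  g  (2B, 2-aligned)
56..60  h  (4B, 4-aligned)
sizeof = 60, alignof = 4
— Point2 —
0..44  a  (44B, 4-aligned)
44..46  c  (2B, 2-aligned)
46..48  -- padding (2B)
48..52  d  (4B, 4-aligned)
52..53  e  (1B, 1-aligned)
53..54  b  (1B, 1-aligned)
54..56  -- padding (2B)
56..60  h  (4B, 4-aligned)
60..62  g  (2B, 2-aligned)
62..64  -- tail padding (2B)
sizeof = 64, alignof = 4
60 − 64 = -4

-4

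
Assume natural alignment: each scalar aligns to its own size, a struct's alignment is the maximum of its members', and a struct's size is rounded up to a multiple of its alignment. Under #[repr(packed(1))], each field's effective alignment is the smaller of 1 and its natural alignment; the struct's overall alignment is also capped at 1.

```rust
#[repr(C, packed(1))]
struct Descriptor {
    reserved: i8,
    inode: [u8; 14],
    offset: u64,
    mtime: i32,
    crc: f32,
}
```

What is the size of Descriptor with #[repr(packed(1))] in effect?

31

@0: reserved [1B, align 1] → 1
@1: inode [14B, align 1] → 15
@15: offset [8B, align 1] → 23
@23: mtime [4B, align 1] → 27
@27: crc [4B, align 1] → 31
size 31, align 1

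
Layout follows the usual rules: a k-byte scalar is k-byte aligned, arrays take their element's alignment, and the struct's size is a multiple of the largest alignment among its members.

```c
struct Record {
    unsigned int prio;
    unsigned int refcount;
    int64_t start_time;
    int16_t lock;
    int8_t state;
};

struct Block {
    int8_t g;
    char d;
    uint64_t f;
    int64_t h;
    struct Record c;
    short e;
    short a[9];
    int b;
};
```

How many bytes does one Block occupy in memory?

Record: @0: prio [4B, align 4] → 4; @4: refcount [4B, align 4] → 8; @8: start_time [8B, align 8] → 16; @16: lock [2B, align 2] → 18; @18: state [1B, align 1] → 19; +5 tail pad (align 8); size 24, align 8
@0: g [1B, align 1] → 1
@1: d [1B, align 1] → 2
+6 pad (align 8)
@8: f [8B, align 8] → 16
@16: h [8B, align 8] → 24
@24: c [24B, align 8] → 48
@48: e [2B, align 2] → 50
@50: a [18B, align 2] → 68
@68: b [4B, align 4] → 72
size 72, align 8

72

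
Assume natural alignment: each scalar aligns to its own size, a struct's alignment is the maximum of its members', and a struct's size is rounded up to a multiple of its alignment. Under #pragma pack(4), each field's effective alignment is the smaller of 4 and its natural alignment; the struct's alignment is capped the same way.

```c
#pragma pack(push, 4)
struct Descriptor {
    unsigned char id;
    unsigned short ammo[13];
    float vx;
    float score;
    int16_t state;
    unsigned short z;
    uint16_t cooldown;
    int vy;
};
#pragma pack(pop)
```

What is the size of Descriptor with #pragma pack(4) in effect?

48

0..1  id  (1B, 1-aligned)
1..2  -- padding (1B)
2..28  ammo  (26B, 2-aligned)
28..32  vx  (4B, 4-aligned)
32..36  score  (4B, 4-aligned)
36..38  state  (2B, 2-aligned)
38..40  z  (2B, 2-aligned)
40..42  cooldown  (2B, 2-aligned)
42..44  -- padding (2B)
44..48  vy  (4B, 4-aligned)
sizeof = 48, alignof = 4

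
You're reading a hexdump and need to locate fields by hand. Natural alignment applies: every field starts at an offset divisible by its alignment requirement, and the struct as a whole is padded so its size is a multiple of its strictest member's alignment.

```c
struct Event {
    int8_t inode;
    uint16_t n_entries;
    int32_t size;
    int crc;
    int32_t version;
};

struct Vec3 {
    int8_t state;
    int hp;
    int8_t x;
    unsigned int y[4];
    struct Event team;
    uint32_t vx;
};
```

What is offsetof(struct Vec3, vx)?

44

Event: 0..1  inode  (1B, 1-aligned); 1..2  -- padding (1B); 2..4  n_entries  (2B, 2-aligned); 4..8  size  (4B, 4-aligned); 8..12  crc  (4B, 4-aligned); 12..16  version  (4B, 4-aligned); sizeof = 16, alignof = 4
0..1  state  (1B, 1-aligned)
1..4  -- padding (3B)
4..8  hp  (4B, 4-aligned)
8..9  x  (1B, 1-aligned)
9..12  -- padding (3B)
12..28  y  (16B, 4-aligned)
28..44  team  (16B, 4-aligned)
44..48  vx  (4B, 4-aligned)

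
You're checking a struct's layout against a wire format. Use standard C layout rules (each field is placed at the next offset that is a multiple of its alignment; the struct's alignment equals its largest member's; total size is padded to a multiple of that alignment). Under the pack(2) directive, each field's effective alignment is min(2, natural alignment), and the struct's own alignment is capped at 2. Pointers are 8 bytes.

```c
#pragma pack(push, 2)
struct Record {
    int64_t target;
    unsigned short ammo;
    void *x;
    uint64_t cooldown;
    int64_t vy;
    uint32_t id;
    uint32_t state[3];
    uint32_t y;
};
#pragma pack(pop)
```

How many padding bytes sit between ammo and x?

0

0..8  target  (8B, 2-aligned)
8..10  ammo  (2B, 2-aligned)
10..18  x  (8B, 2-aligned)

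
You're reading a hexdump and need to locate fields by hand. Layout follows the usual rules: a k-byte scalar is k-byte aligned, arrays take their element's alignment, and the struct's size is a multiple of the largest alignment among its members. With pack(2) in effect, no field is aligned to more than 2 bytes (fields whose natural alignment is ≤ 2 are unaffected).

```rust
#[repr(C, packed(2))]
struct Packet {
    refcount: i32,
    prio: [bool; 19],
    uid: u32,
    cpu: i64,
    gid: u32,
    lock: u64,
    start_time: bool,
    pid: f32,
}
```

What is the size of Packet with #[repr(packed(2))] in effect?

54

refcount at 0 (size 4, align 2) → ends 4
prio at 4 (size 19, align 1) → ends 23
pad 1 to align 2 for uid
uid at 24 (size 4, align 2) → ends 28
cpu at 28 (size 8, align 2) → ends 36
gid at 36 (size 4, align 2) → ends 40
lock at 40 (size 8, align 2) → ends 48
start_time at 48 (size 1, align 1) → ends 49
pad 1 to align 2 for pid
pid at 50 (size 4, align 2) → ends 54
total 54 bytes, alignment 2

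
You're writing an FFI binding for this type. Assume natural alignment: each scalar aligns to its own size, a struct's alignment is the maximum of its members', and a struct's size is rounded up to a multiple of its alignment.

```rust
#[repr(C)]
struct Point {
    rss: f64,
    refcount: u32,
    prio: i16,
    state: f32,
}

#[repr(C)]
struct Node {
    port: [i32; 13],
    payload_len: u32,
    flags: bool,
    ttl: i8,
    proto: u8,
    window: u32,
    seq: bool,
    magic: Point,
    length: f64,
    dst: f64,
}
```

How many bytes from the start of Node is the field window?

60

Point: @0: rss [8B, align 8] → 8; @8: refcount [4B, align 4] → 12; @12: prio [2B, align 2] → 14; +2 pad (align 4); @16: state [4B, align 4] → 20; +4 tail pad (align 8); size 24, align 8
@0: port [52B, align 4] → 52
@52: payload_len [4B, align 4] → 56
@56: flags [1B, align 1] → 57
@57: ttl [1B, align 1] → 58
@58: proto [1B, align 1] → 59
+1 pad (align 4)
@60: window [4B, align 4] → 64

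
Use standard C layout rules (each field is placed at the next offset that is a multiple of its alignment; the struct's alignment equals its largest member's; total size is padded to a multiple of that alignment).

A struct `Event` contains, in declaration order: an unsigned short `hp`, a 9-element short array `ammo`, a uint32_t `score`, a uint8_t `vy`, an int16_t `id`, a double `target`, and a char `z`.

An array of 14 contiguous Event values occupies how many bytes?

672

hp at 0 (size 2, align 2) → ends 2
ammo at 2 (size 18, align 2) → ends 20
score at 20 (size 4, align 4) → ends 24
vy at 24 (size 1, align 1) → ends 25
pad 1 to align 2 for id
id at 26 (size 2, align 2) → ends 28
pad 4 to align 8 for target
target at 32 (size 8, align 8) → ends 40
z at 40 (size 1, align 1) → ends 41
tail pad 7 to reach multiple of 8
total 48 bytes, alignment 8
array of 14: 14 × 48 = 672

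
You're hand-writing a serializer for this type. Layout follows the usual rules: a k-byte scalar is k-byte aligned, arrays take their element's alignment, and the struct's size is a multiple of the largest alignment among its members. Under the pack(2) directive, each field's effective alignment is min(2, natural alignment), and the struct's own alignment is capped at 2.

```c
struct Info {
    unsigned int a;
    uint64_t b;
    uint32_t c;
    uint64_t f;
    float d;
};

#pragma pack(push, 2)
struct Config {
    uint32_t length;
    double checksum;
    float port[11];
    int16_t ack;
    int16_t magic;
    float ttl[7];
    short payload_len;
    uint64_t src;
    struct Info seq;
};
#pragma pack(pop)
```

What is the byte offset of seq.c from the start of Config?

114

Info: a at 0 (size 4, align 4) → ends 4; pad 4 to align 8 for b; b at 8 (size 8, align 8) → ends 16; c at 16 (size 4, align 4) → ends 20; pad 4 to align 8 for f; f at 24 (size 8, align 8) → ends 32; d at 32 (size 4, align 4) → ends 36; tail pad 4 to reach multiple of 8; total 40 bytes, alignment 8
length at 0 (size 4, align 2) → ends 4
checksum at 4 (size 8, align 2) → ends 12
port at 12 (size 44, align 2) → ends 56
ack at 56 (size 2, align 2) → ends 58
magic at 58 (size 2, align 2) → ends 60
ttl at 60 (size 28, align 2) → ends 88
payload_len at 88 (size 2, align 2) → ends 90
src at 90 (size 8, align 2) → ends 98
seq at 98 (size 40, align 2) → ends 138
within Info: c at 16
98 + 16 = 114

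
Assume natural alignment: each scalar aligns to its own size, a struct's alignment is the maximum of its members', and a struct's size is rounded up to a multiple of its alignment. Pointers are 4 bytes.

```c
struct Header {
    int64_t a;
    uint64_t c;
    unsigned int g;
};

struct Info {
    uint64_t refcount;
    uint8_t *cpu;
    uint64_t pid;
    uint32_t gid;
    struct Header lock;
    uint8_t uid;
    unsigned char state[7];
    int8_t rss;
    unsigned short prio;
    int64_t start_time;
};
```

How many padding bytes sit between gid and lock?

4

Header: @0: a [8B, align 8] → 8; @8: c [8B, align 8] → 16; @16: g [4B, align 4] → 20; +4 tail pad (align 8); size 24, align 8
@0: refcount [8B, align 8] → 8
@8: cpu [4B, align 4] → 12
+4 pad (align 8)
@16: pid [8B, align 8] → 24
@24: gid [4B, align 4] → 28
+4 pad (align 8)
@32: lock [24B, align 8] → 56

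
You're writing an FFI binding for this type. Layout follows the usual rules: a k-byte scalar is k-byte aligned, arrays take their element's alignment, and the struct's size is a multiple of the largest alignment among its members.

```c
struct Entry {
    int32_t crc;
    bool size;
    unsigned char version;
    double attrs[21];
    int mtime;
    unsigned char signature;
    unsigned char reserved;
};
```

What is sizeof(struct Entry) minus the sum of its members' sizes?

0..4  crc  (4B, 4-aligned)
4..5  size  (1B, 1-aligned)
5..6  version  (1B, 1-aligned)
6..8  -- padding (2B)
8..176  attrs  (168B, 8-aligned)
176..180  mtime  (4B, 4-aligned)
180..181  signature  (1B, 1-aligned)
181..182  reserved  (1B, 1-aligned)
182..184  -- tail padding (2B)
sizeof = 184, alignof = 8
data bytes 180, size 184 → padding 4

4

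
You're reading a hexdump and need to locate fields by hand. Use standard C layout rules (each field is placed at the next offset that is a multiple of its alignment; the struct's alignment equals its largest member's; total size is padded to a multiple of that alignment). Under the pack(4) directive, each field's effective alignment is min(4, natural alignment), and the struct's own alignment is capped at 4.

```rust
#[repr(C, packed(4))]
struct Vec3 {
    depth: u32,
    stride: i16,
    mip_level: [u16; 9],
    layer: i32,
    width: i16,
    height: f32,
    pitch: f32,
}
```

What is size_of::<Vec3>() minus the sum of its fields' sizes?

2

0..4  depth  (4B, 4-aligned)
4..6  stride  (2B, 2-aligned)
6..24  mip_level  (18B, 2-aligned)
24..28  layer  (4B, 4-aligned)
28..30  width  (2B, 2-aligned)
30..32  -- padding (2B)
32..36  height  (4B, 4-aligned)
36..40  pitch  (4B, 4-aligned)
sizeof = 40, alignof = 4
data bytes 38, size 40 → padding 2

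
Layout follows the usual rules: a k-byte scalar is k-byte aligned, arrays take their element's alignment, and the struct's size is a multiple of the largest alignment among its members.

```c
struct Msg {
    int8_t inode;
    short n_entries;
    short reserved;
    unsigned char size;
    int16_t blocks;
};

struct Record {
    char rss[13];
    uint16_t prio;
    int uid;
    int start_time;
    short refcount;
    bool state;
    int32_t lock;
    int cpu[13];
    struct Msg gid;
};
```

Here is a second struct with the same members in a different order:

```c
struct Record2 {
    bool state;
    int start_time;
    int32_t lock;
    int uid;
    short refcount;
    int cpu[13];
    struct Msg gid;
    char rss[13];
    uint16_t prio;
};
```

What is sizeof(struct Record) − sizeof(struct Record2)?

-4

Msg: 0..1  inode  (1B, 1-aligned); 1..2  -- padding (1B); 2..4  n_entries  (2B, 2-aligned); 4..6  reserved  (2B, 2-aligned); 6..7  size  (1B, 1-aligned); 7..8  -- padding (1B); 8..10  blocks  (2B, 2-aligned); sizeof = 10, alignof = 2
0..13  rss  (13B, 1-aligned)
13..14  -- padding (1B)
14..16  prio  (2B, 2-aligned)
16..20  uid  (4B, 4-aligned)
20..24  start_time  (4B, 4-aligned)
24..26  refcount  (2B, 2-aligned)
26..27  state  (1B, 1-aligned)
27..28  -- padding (1B)
28..32  lock  (4B, 4-aligned)
32..84  cpu  (52B, 4-aligned)
84..94  gid  (10B, 2-aligned)
94..96  -- tail padding (2B)
sizeof = 96, alignof = 4
— Record2 —
0..1  state  (1B, 1-aligned)
1..4  -- padding (3B)
4..8  start_time  (4B, 4-aligned)
8..12  lock  (4B, 4-aligned)
12..16  uid  (4B, 4-aligned)
16..18  refcount  (2B, 2-aligned)
18..20  -- padding (2B)
20..72  cpu  (52B, 4-aligned)
72..82  gid  (10B, 2-aligned)
82..95  rss  (13B, 1-aligned)
95..96  -- padding (1B)
96..98  prio  (2B, 2-aligned)
98..100  -- tail padding (2B)
sizeof = 100, alignof = 4
96 − 100 = -4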